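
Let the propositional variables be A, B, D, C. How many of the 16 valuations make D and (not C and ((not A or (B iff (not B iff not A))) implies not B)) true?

Initial set: {(D and (not C and ((not A or (B iff (not B iff not A))) implies not B)))}.
(D and (not C and ((not A or (B iff (not B iff not A))) implies not B))): α-rule — add D, (not C and ((not A or (B iff (not B iff not A))) implies not B)).
(not C and ((not A or (B iff (not B iff not A))) implies not B)): α-rule — add not C, ((not A or (B iff (not B iff not A))) implies not B).
((not A or (B iff (not B iff not A))) implies not B): β-rule — branch into not (not A or (B iff (not B iff not A)))  //  not B.
  branch 1 (add not (not A or (B iff (not B iff not A)))):
    not (not A or (B iff (not B iff not A))): α-rule — add not not A, not (B iff (not B iff not A)).
    not (B iff (not B iff not A)): β-rule — branch into B, not (not B iff not A)  //  not B, (not B iff not A).
      branch 1.1 (add B, not (not B iff not A)):
        not (not B iff not A): β-rule — branch into not B, not not A  //  not not B, not A.
          branch 1.1.1 (add not B, not not A):
            × closes — contains both B and not B.
          branch 1.1.2 (add not not B, not A):
            × closes — contains both A and not A.
      branch 1.2 (add not B, (not B iff not A)):
        (not B iff not A): β-rule — branch into not B, not A  //  not not B, not not A.
          branch 1.2.1 (add not B, not A):
            × closes — contains both A and not A.
          branch 1.2.2 (add not not B, not not A):
            × closes — contains both B and not B.
  branch 2 (add not B):
    ○ open, literals {B=false, C=false, D=true}.
4 branches closed, 1 open.
Each open branch fixes some atoms; the unmentioned ones are free. Counting distinct full assignments: branch {B=false, C=false, D=true} (A) contributes 2 new. Total: 2.

2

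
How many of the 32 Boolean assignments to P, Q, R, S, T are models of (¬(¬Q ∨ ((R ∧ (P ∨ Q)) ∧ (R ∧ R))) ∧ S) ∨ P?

Initial set: {((¬(¬Q ∨ ((R ∧ (P ∨ Q)) ∧ (R ∧ R))) ∧ S) ∨ P)}.
((¬(¬Q ∨ ((R ∧ (P ∨ Q)) ∧ (R ∧ R))) ∧ S) ∨ P): β-rule — branch into (¬(¬Q ∨ ((R ∧ (P ∨ Q)) ∧ (R ∧ R))) ∧ S)  //  P.
  branch 1 (add (¬(¬Q ∨ ((R ∧ (P ∨ Q)) ∧ (R ∧ R))) ∧ S)):
    (¬(¬Q ∨ ((R ∧ (P ∨ Q)) ∧ (R ∧ R))) ∧ S): α-rule — add ¬(¬Q ∨ ((R ∧ (P ∨ Q)) ∧ (R ∧ R))), S.
    ¬(¬Q ∨ ((R ∧ (P ∨ Q)) ∧ (R ∧ R))): α-rule — add ¬¬Q, ¬((R ∧ (P ∨ Q)) ∧ (R ∧ R)).
    ¬((R ∧ (P ∨ Q)) ∧ (R ∧ R)): β-rule — branch into ¬(R ∧ (P ∨ Q))  //  ¬(R ∧ R).
      branch 1.1 (add ¬(R ∧ (P ∨ Q))):
        ¬(R ∧ (P ∨ Q)): β-rule — branch into ¬R  //  ¬(P ∨ Q).
          branch 1.1.1 (add ¬R):
            ○ open, literals {Q=true, R=false, S=true}.
          branch 1.1.2 (add ¬(P ∨ Q)):
            ¬(P ∨ Q): α-rule — add ¬P, ¬Q.
            × closes — contains both Q and ¬Q.
      branch 1.2 (add ¬(R ∧ R)):
        ¬(R ∧ R): β-rule — branch into ¬R  //  ¬R.
          branch 1.2.1 (add ¬R):
            ○ open, literals {Q=true, R=false, S=true}.
          branch 1.2.2 (add ¬R):
            ○ open, literals {Q=true, R=false, S=true}.
  branch 2 (add P):
    ○ open, literals {P=true}.
1 branch closed, 4 open.
Each open branch fixes some atoms; the unmentioned ones are free. Counting distinct full assignments: branch {Q=true, R=false, S=true} (P, T) contributes 4 new; branch {Q=true, R=false, S=true} (P, T) contributes 0 new; branch {Q=true, R=false, S=true} (P, T) contributes 0 new; branch {P=true} (Q, R, S, T) contributes 14 new. Total: 18.

18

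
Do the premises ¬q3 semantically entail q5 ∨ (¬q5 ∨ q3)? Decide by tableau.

Initial set: {¬q3; ¬(q5 ∨ (¬q5 ∨ q3))}.
¬(q5 ∨ (¬q5 ∨ q3)): α-rule — add ¬q5, ¬(¬q5 ∨ q3).
¬(¬q5 ∨ q3): α-rule — add ¬¬q5, ¬q3.
× closes — contains both q5 and ¬q5.
All 1 branch closes.
Every branch closed, so the premises entail the conclusion.

Yes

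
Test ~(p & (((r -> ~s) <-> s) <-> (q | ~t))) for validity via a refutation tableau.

Not valid

Assume the negation and expand:
Initial set: {F ~(p & (((r -> ~s) <-> s) <-> (q | ~t)))}.
F ~(p & (((r -> ~s) <-> s) <-> (q | ~t))): α-rule — add T p, T (((r -> ~s) <-> s) <-> (q | ~t)).
T (((r -> ~s) <-> s) <-> (q | ~t)): β-rule — branch into T ((r -> ~s) <-> s), T (q | ~t)  //  F ((r -> ~s) <-> s), F (q | ~t).
  branch 1 (add T ((r -> ~s) <-> s), T (q | ~t)):
    T ((r -> ~s) <-> s): β-rule — branch into T (r -> ~s), T s  //  F (r -> ~s), F s.
      branch 1.1 (add T (r -> ~s), T s):
        T (q | ~t): β-rule — branch into T q  //  T ~t.
          branch 1.1.1 (add T q):
            T (r -> ~s): β-rule — branch into F r  //  T ~s.
              branch 1.1.1.1 (add F r):
                ○ open, literals {p=1, q=1, r=0, s=1}.
              branch 1.1.1.2 (add T ~s):
                × closes — contains both s and ~s.
          branch 1.1.2 (add T ~t):
            T (r -> ~s): β-rule — branch into F r  //  T ~s.
              branch 1.1.2.1 (add F r):
                ○ open, literals {p=1, r=0, s=1, t=0}.
              branch 1.1.2.2 (add T ~s):
                × closes — contains both s and ~s.
      branch 1.2 (add F (r -> ~s), F s):
        F (r -> ~s): α-rule — add T r, F ~s.
        × closes — contains both s and ~s.
  branch 2 (add F ((r -> ~s) <-> s), F (q | ~t)):
    F (q | ~t): α-rule — add F q, F ~t.
    F ((r -> ~s) <-> s): β-rule — branch into T (r -> ~s), F s  //  F (r -> ~s), T s.
      branch 2.1 (add T (r -> ~s), F s):
        T (r -> ~s): β-rule — branch into F r  //  T ~s.
          branch 2.1.1 (add F r):
            ○ open, literals {p=1, q=0, r=0, s=0, t=1}.
          branch 2.1.2 (add T ~s):
            ○ open, literals {p=1, q=0, s=0, t=1}.
      branch 2.2 (add F (r -> ~s), T s):
        F (r -> ~s): α-rule — add T r, F ~s.
        ○ open, literals {p=1, q=0, r=1, s=1, t=1}.
3 branches closed, 5 open.
An open branch gives a countermodel: p=1, q=1, r=0, s=1 (unmentioned atoms arbitrary); under it the original formula is false.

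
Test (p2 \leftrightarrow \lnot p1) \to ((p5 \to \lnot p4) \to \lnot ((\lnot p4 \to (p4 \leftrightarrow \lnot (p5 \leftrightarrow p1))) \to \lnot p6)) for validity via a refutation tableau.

Assume the negation and expand:
Initial set: {\lnot ((p2 \leftrightarrow \lnot p1) \to ((p5 \to \lnot p4) \to \lnot ((\lnot p4 \to (p4 \leftrightarrow \lnot (p5 \leftrightarrow p1))) \to \lnot p6)))}.
\lnot ((p2 \leftrightarrow \lnot p1) \to ((p5 \to \lnot p4) \to \lnot ((\lnot p4 \to (p4 \leftrightarrow \lnot (p5 \leftrightarrow p1))) \to \lnot p6))): α-rule — add (p2 \leftrightarrow \lnot p1), \lnot ((p5 \to \lnot p4) \to \lnot ((\lnot p4 \to (p4 \leftrightarrow \lnot (p5 \leftrightarrow p1))) \to \lnot p6)).
\lnot ((p5 \to \lnot p4) \to \lnot ((\lnot p4 \to (p4 \leftrightarrow \lnot (p5 \leftrightarrow p1))) \to \lnot p6)): α-rule — add (p5 \to \lnot p4), \lnot \lnot ((\lnot p4 \to (p4 \leftrightarrow \lnot (p5 \leftrightarrow p1))) \to \lnot p6).
(p2 \leftrightarrow \lnot p1): β-rule — branch into p2, \lnot p1  //  \lnot p2, \lnot \lnot p1.
  branch 1 (add p2, \lnot p1):
    (p5 \to \lnot p4): β-rule — branch into \lnot p5  //  \lnot p4.
      branch 1.1 (add \lnot p5):
        \lnot \lnot ((\lnot p4 \to (p4 \leftrightarrow \lnot (p5 \leftrightarrow p1))) \to \lnot p6): β-rule — branch into \lnot (\lnot p4 \to (p4 \leftrightarrow \lnot (p5 \leftrightarrow p1)))  //  \lnot p6.
          branch 1.1.1 (add \lnot (\lnot p4 \to (p4 \leftrightarrow \lnot (p5 \leftrightarrow p1)))):
            \lnot (\lnot p4 \to (p4 \leftrightarrow \lnot (p5 \leftrightarrow p1))): α-rule — add \lnot p4, \lnot (p4 \leftrightarrow \lnot (p5 \leftrightarrow p1)).
            \lnot (p4 \leftrightarrow \lnot (p5 \leftrightarrow p1)): β-rule — branch into p4, \lnot \lnot (p5 \leftrightarrow p1)  //  \lnot p4, \lnot (p5 \leftrightarrow p1).
              branch 1.1.1.1 (add p4, \lnot \lnot (p5 \leftrightarrow p1)):
                × closes — contains both p4 and \lnot p4.
              branch 1.1.1.2 (add \lnot p4, \lnot (p5 \leftrightarrow p1)):
                \lnot (p5 \leftrightarrow p1): β-rule — branch into p5, \lnot p1  //  \lnot p5, p1.
                  branch 1.1.1.2.1 (add p5, \lnot p1):
                    × closes — contains both p5 and \lnot p5.
                  branch 1.1.1.2.2 (add \lnot p5, p1):
                    × closes — contains both p1 and \lnot p1.
          branch 1.1.2 (add \lnot p6):
            ○ open, literals {p1=0, p2=1, p5=0, p6=0}.
      branch 1.2 (add \lnot p4):
        \lnot \lnot ((\lnot p4 \to (p4 \leftrightarrow \lnot (p5 \leftrightarrow p1))) \to \lnot p6): β-rule — branch into \lnot (\lnot p4 \to (p4 \leftrightarrow \lnot (p5 \leftrightarrow p1)))  //  \lnot p6.
          branch 1.2.1 (add \lnot (\lnot p4 \to (p4 \leftrightarrow \lnot (p5 \leftrightarrow p1)))):
            \lnot (\lnot p4 \to (p4 \leftrightarrow \lnot (p5 \leftrightarrow p1))): α-rule — add \lnot p4, \lnot (p4 \leftrightarrow \lnot (p5 \leftrightarrow p1)).
            \lnot (p4 \leftrightarrow \lnot (p5 \leftrightarrow p1)): β-rule — branch into p4, \lnot \lnot (p5 \leftrightarrow p1)  //  \lnot p4, \lnot (p5 \leftrightarrow p1).
              branch 1.2.1.1 (add p4, \lnot \lnot (p5 \leftrightarrow p1)):
                × closes — contains both p4 and \lnot p4.
              branch 1.2.1.2 (add \lnot p4, \lnot (p5 \leftrightarrow p1)):
                \lnot (p5 \leftrightarrow p1): β-rule — branch into p5, \lnot p1  //  \lnot p5, p1.
                  branch 1.2.1.2.1 (add p5, \lnot p1):
                    ○ open, literals {p1=0, p2=1, p4=0, p5=1}.
                  branch 1.2.1.2.2 (add \lnot p5, p1):
                    × closes — contains both p1 and \lnot p1.
          branch 1.2.2 (add \lnot p6):
            ○ open, literals {p1=0, p2=1, p4=0, p6=0}.
  branch 2 (add \lnot p2, \lnot \lnot p1):
    (p5 \to \lnot p4): β-rule — branch into \lnot p5  //  \lnot p4.
      branch 2.1 (add \lnot p5):
        \lnot \lnot ((\lnot p4 \to (p4 \leftrightarrow \lnot (p5 \leftrightarrow p1))) \to \lnot p6): β-rule — branch into \lnot (\lnot p4 \to (p4 \leftrightarrow \lnot (p5 \leftrightarrow p1)))  //  \lnot p6.
          branch 2.1.1 (add \lnot (\lnot p4 \to (p4 \leftrightarrow \lnot (p5 \leftrightarrow p1)))):
            \lnot (\lnot p4 \to (p4 \leftrightarrow \lnot (p5 \leftrightarrow p1))): α-rule — add \lnot p4, \lnot (p4 \leftrightarrow \lnot (p5 \leftrightarrow p1)).
            \lnot (p4 \leftrightarrow \lnot (p5 \leftrightarrow p1)): β-rule — branch into p4, \lnot \lnot (p5 \leftrightarrow p1)  //  \lnot p4, \lnot (p5 \leftrightarrow p1).
              branch 2.1.1.1 (add p4, \lnot \lnot (p5 \leftrightarrow p1)):
                × closes — contains both p4 and \lnot p4.
              branch 2.1.1.2 (add \lnot p4, \lnot (p5 \leftrightarrow p1)):
                \lnot (p5 \leftrightarrow p1): β-rule — branch into p5, \lnot p1  //  \lnot p5, p1.
                  branch 2.1.1.2.1 (add p5, \lnot p1):
                    × closes — contains both p5 and \lnot p5.
                  branch 2.1.1.2.2 (add \lnot p5, p1):
                    ○ open, literals {p1=1, p2=0, p4=0, p5=0}.
          branch 2.1.2 (add \lnot p6):
            ○ open, literals {p1=1, p2=0, p5=0, p6=0}.
      branch 2.2 (add \lnot p4):
        \lnot \lnot ((\lnot p4 \to (p4 \leftrightarrow \lnot (p5 \leftrightarrow p1))) \to \lnot p6): β-rule — branch into \lnot (\lnot p4 \to (p4 \leftrightarrow \lnot (p5 \leftrightarrow p1)))  //  \lnot p6.
          branch 2.2.1 (add \lnot (\lnot p4 \to (p4 \leftrightarrow \lnot (p5 \leftrightarrow p1)))):
            \lnot (\lnot p4 \to (p4 \leftrightarrow \lnot (p5 \leftrightarrow p1))): α-rule — add \lnot p4, \lnot (p4 \leftrightarrow \lnot (p5 \leftrightarrow p1)).
            \lnot (p4 \leftrightarrow \lnot (p5 \leftrightarrow p1)): β-rule — branch into p4, \lnot \lnot (p5 \leftrightarrow p1)  //  \lnot p4, \lnot (p5 \leftrightarrow p1).
              branch 2.2.1.1 (add p4, \lnot \lnot (p5 \leftrightarrow p1)):
                × closes — contains both p4 and \lnot p4.
              branch 2.2.1.2 (add \lnot p4, \lnot (p5 \leftrightarrow p1)):
                \lnot (p5 \leftrightarrow p1): β-rule — branch into p5, \lnot p1  //  \lnot p5, p1.
                  branch 2.2.1.2.1 (add p5, \lnot p1):
                    × closes — contains both p1 and \lnot p1.
                  branch 2.2.1.2.2 (add \lnot p5, p1):
                    ○ open, literals {p1=1, p2=0, p4=0, p5=0}.
          branch 2.2.2 (add \lnot p6):
            ○ open, literals {p1=1, p2=0, p4=0, p6=0}.
9 branches closed, 7 open.
An open branch gives a countermodel: p1=0, p2=1, p5=0, p6=0 (unmentioned atoms arbitrary); under it the original formula is false.

Not valid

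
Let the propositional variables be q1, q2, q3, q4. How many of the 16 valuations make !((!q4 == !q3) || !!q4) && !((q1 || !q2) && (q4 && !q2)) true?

Initial set: {T (!((!q4 == !q3) || !!q4) && !((q1 || !q2) && (q4 && !q2)))}.
T (!((!q4 == !q3) || !!q4) && !((q1 || !q2) && (q4 && !q2))): α-rule — add T !((!q4 == !q3) || !!q4), T !((q1 || !q2) && (q4 && !q2)).
T !((!q4 == !q3) || !!q4): α-rule — add F (!q4 == !q3), F !!q4.
F !!q4: drop double negation, giving F q4.
T !((q1 || !q2) && (q4 && !q2)): β-rule — branch into F (q1 || !q2)  //  F (q4 && !q2).
  branch 1 (add F (q1 || !q2)):
    F (q1 || !q2): α-rule — add F q1, F !q2.
    F (!q4 == !q3): β-rule — branch into T !q4, F !q3  //  F !q4, T !q3.
      branch 1.1 (add T !q4, F !q3):
        ○ open, literals {q1=false, q2=true, q3=true, q4=false}.
      branch 1.2 (add F !q4, T !q3):
        × closes — contains both q4 and !q4.
  branch 2 (add F (q4 && !q2)):
    F (!q4 == !q3): β-rule — branch into T !q4, F !q3  //  F !q4, T !q3.
      branch 2.1 (add T !q4, F !q3):
        F (q4 && !q2): β-rule — branch into F q4  //  F !q2.
          branch 2.1.1 (add F q4):
            ○ open, literals {q3=true, q4=false}.
          branch 2.1.2 (add F !q2):
            ○ open, literals {q2=true, q3=true, q4=false}.
      branch 2.2 (add F !q4, T !q3):
        × closes — contains both q4 and !q4.
2 branches closed, 3 open.
Each open branch fixes some atoms; the unmentioned ones are free. Counting distinct full assignments: branch {q1=false, q2=true, q3=true, q4=false} (none free) contributes 1 new; branch {q3=true, q4=false} (q1, q2) contributes 3 new; branch {q2=true, q3=true, q4=false} (q1) contributes 0 new. Total: 4.

4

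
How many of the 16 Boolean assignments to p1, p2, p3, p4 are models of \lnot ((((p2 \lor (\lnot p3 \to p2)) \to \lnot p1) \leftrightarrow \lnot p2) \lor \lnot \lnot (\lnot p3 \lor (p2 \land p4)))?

3

Initial set: {T \lnot ((((p2 \lor (\lnot p3 \to p2)) \to \lnot p1) \leftrightarrow \lnot p2) \lor \lnot \lnot (\lnot p3 \lor (p2 \land p4)))}.
T \lnot ((((p2 \lor (\lnot p3 \to p2)) \to \lnot p1) \leftrightarrow \lnot p2) \lor \lnot \lnot (\lnot p3 \lor (p2 \land p4))): α-rule — add F (((p2 \lor (\lnot p3 \to p2)) \to \lnot p1) \leftrightarrow \lnot p2), F \lnot \lnot (\lnot p3 \lor (p2 \land p4)).
F \lnot \lnot (\lnot p3 \lor (p2 \land p4)): drop double negation, giving F (\lnot p3 \lor (p2 \land p4)).
F (\lnot p3 \lor (p2 \land p4)): α-rule — add F \lnot p3, F (p2 \land p4).
F (((p2 \lor (\lnot p3 \to p2)) \to \lnot p1) \leftrightarrow \lnot p2): β-rule — branch into T ((p2 \lor (\lnot p3 \to p2)) \to \lnot p1), F \lnot p2  //  F ((p2 \lor (\lnot p3 \to p2)) \to \lnot p1), T \lnot p2.
  branch 1 (add T ((p2 \lor (\lnot p3 \to p2)) \to \lnot p1), F \lnot p2):
    F (p2 \land p4): β-rule — branch into F p2  //  F p4.
      branch 1.1 (add F p2):
        × closes — contains both p2 and \lnot p2.
      branch 1.2 (add F p4):
        T ((p2 \lor (\lnot p3 \to p2)) \to \lnot p1): β-rule — branch into F (p2 \lor (\lnot p3 \to p2))  //  T \lnot p1.
          branch 1.2.1 (add F (p2 \lor (\lnot p3 \to p2))):
            F (p2 \lor (\lnot p3 \to p2)): α-rule — add F p2, F (\lnot p3 \to p2).
            × closes — contains both p2 and \lnot p2.
          branch 1.2.2 (add T \lnot p1):
            ○ open, literals {p1=false, p2=true, p3=true, p4=false}.
  branch 2 (add F ((p2 \lor (\lnot p3 \to p2)) \to \lnot p1), T \lnot p2):
    F ((p2 \lor (\lnot p3 \to p2)) \to \lnot p1): α-rule — add T (p2 \lor (\lnot p3 \to p2)), F \lnot p1.
    F (p2 \land p4): β-rule — branch into F p2  //  F p4.
      branch 2.1 (add F p2):
        T (p2 \lor (\lnot p3 \to p2)): β-rule — branch into T p2  //  T (\lnot p3 \to p2).
          branch 2.1.1 (add T p2):
            × closes — contains both p2 and \lnot p2.
          branch 2.1.2 (add T (\lnot p3 \to p2)):
            T (\lnot p3 \to p2): β-rule — branch into F \lnot p3  //  T p2.
              branch 2.1.2.1 (add F \lnot p3):
                ○ open, literals {p1=true, p2=false, p3=true}.
              branch 2.1.2.2 (add T p2):
                × closes — contains both p2 and \lnot p2.
      branch 2.2 (add F p4):
        T (p2 \lor (\lnot p3 \to p2)): β-rule — branch into T p2  //  T (\lnot p3 \to p2).
          branch 2.2.1 (add T p2):
            × closes — contains both p2 and \lnot p2.
          branch 2.2.2 (add T (\lnot p3 \to p2)):
            T (\lnot p3 \to p2): β-rule — branch into F \lnot p3  //  T p2.
              branch 2.2.2.1 (add F \lnot p3):
                ○ open, literals {p1=true, p2=false, p3=true, p4=false}.
              branch 2.2.2.2 (add T p2):
                × closes — contains both p2 and \lnot p2.
6 branches closed, 3 open.
Each open branch fixes some atoms; the unmentioned ones are free. Counting distinct full assignments: branch {p1=false, p2=true, p3=true, p4=false} (none free) contributes 1 new; branch {p1=true, p2=false, p3=true} (p4) contributes 2 new; branch {p1=true, p2=false, p3=true, p4=false} (none free) contributes 0 new. Total: 3.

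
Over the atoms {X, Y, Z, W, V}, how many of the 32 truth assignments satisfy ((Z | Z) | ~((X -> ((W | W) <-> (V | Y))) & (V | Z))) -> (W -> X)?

26

Initial set: {(((Z | Z) | ~((X -> ((W | W) <-> (V | Y))) & (V | Z))) -> (W -> X))}.
(((Z | Z) | ~((X -> ((W | W) <-> (V | Y))) & (V | Z))) -> (W -> X)): β-rule — branch into ~((Z | Z) | ~((X -> ((W | W) <-> (V | Y))) & (V | Z)))  //  (W -> X).
  branch 1 (add ~((Z | Z) | ~((X -> ((W | W) <-> (V | Y))) & (V | Z)))):
    ~((Z | Z) | ~((X -> ((W | W) <-> (V | Y))) & (V | Z))): α-rule — add ~(Z | Z), ~~((X -> ((W | W) <-> (V | Y))) & (V | Z)).
    ~(Z | Z): α-rule — add ~Z, ~Z.
    ~~((X -> ((W | W) <-> (V | Y))) & (V | Z)): α-rule — add (X -> ((W | W) <-> (V | Y))), (V | Z).
    (X -> ((W | W) <-> (V | Y))): β-rule — branch into ~X  //  ((W | W) <-> (V | Y)).
      branch 1.1 (add ~X):
        (V | Z): β-rule — branch into V  //  Z.
          branch 1.1.1 (add V):
            ○ open, literals {V=1, X=0, Z=0}.
          branch 1.1.2 (add Z):
            × closes — contains both Z and ~Z.
      branch 1.2 (add ((W | W) <-> (V | Y))):
        (V | Z): β-rule — branch into V  //  Z.
          branch 1.2.1 (add V):
            ((W | W) <-> (V | Y)): β-rule — branch into (W | W), (V | Y)  //  ~(W | W), ~(V | Y).
              branch 1.2.1.1 (add (W | W), (V | Y)):
                (W | W): β-rule — branch into W  //  W.
                  branch 1.2.1.1.1 (add W):
                    (V | Y): β-rule — branch into V  //  Y.
                      branch 1.2.1.1.1.1 (add V):
                        ○ open, literals {V=1, W=1, Z=0}.
                      branch 1.2.1.1.1.2 (add Y):
                        ○ open, literals {V=1, W=1, Y=1, Z=0}.
                  branch 1.2.1.1.2 (add W):
                    (V | Y): β-rule — branch into V  //  Y.
                      branch 1.2.1.1.2.1 (add V):
                        ○ open, literals {V=1, W=1, Z=0}.
                      branch 1.2.1.1.2.2 (add Y):
                        ○ open, literals {V=1, W=1, Y=1, Z=0}.
              branch 1.2.1.2 (add ~(W | W), ~(V | Y)):
                ~(W | W): α-rule — add ~W, ~W.
                ~(V | Y): α-rule — add ~V, ~Y.
                × closes — contains both V and ~V.
          branch 1.2.2 (add Z):
            × closes — contains both Z and ~Z.
  branch 2 (add (W -> X)):
    (W -> X): β-rule — branch into ~W  //  X.
      branch 2.1 (add ~W):
        ○ open, literals {W=0}.
      branch 2.2 (add X):
        ○ open, literals {X=1}.
3 branches closed, 7 open.
Each open branch fixes some atoms; the unmentioned ones are free. Counting distinct full assignments: branch {V=1, X=0, Z=0} (Y, W) contributes 4 new; branch {V=1, W=1, Z=0} (X, Y) contributes 2 new; branch {V=1, W=1, Y=1, Z=0} (X) contributes 0 new; branch {V=1, W=1, Z=0} (X, Y) contributes 0 new; branch {V=1, W=1, Y=1, Z=0} (X) contributes 0 new; branch {W=0} (X, Y, Z, V) contributes 14 new; branch {X=1} (Y, Z, W, V) contributes 6 new. Total: 26.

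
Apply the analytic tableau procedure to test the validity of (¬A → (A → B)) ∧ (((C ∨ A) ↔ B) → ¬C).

Not valid

Assume the negation and expand:
Initial set: {¬((¬A → (A → B)) ∧ (((C ∨ A) ↔ B) → ¬C))}.
¬((¬A → (A → B)) ∧ (((C ∨ A) ↔ B) → ¬C)): β-rule — branch into ¬(¬A → (A → B))  //  ¬(((C ∨ A) ↔ B) → ¬C).
  branch 1 (add ¬(¬A → (A → B))):
    ¬(¬A → (A → B)): α-rule — add ¬A, ¬(A → B).
    ¬(A → B): α-rule — add A, ¬B.
    × closes — contains both A and ¬A.
  branch 2 (add ¬(((C ∨ A) ↔ B) → ¬C)):
    ¬(((C ∨ A) ↔ B) → ¬C): α-rule — add ((C ∨ A) ↔ B), ¬¬C.
    ((C ∨ A) ↔ B): β-rule — branch into (C ∨ A), B  //  ¬(C ∨ A), ¬B.
      branch 2.1 (add (C ∨ A), B):
        (C ∨ A): β-rule — branch into C  //  A.
          branch 2.1.1 (add C):
            ○ open, literals {B=1, C=1}.
          branch 2.1.2 (add A):
            ○ open, literals {A=1, B=1, C=1}.
      branch 2.2 (add ¬(C ∨ A), ¬B):
        ¬(C ∨ A): α-rule — add ¬C, ¬A.
        × closes — contains both C and ¬C.
2 branches closed, 2 open.
An open branch gives a countermodel: B=1, C=1 (unmentioned atoms arbitrary); under it the original formula is false.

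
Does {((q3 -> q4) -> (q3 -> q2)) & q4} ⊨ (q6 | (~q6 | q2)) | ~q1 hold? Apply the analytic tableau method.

Initial set: {T (((q3 -> q4) -> (q3 -> q2)) & q4); F ((q6 | (~q6 | q2)) | ~q1)}.
T (((q3 -> q4) -> (q3 -> q2)) & q4): α-rule — add T ((q3 -> q4) -> (q3 -> q2)), T q4.
F ((q6 | (~q6 | q2)) | ~q1): α-rule — add F (q6 | (~q6 | q2)), F ~q1.
F (q6 | (~q6 | q2)): α-rule — add F q6, F (~q6 | q2).
F (~q6 | q2): α-rule — add F ~q6, F q2.
× closes — contains both q6 and ~q6.
All 1 branch closes.
Every branch closed, so the premises entail the conclusion.

Yes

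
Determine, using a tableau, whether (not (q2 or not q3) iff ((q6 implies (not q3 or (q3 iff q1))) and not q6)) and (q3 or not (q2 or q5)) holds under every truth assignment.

Not valid

Assume the negation and expand:
Initial set: {not ((not (q2 or not q3) iff ((q6 implies (not q3 or (q3 iff q1))) and not q6)) and (q3 or not (q2 or q5)))}.
not ((not (q2 or not q3) iff ((q6 implies (not q3 or (q3 iff q1))) and not q6)) and (q3 or not (q2 or q5))): β-rule — branch into not (not (q2 or not q3) iff ((q6 implies (not q3 or (q3 iff q1))) and not q6))  //  not (q3 or not (q2 or q5)).
  branch 1 (add not (not (q2 or not q3) iff ((q6 implies (not q3 or (q3 iff q1))) and not q6))):
    not (not (q2 or not q3) iff ((q6 implies (not q3 or (q3 iff q1))) and not q6)): β-rule — branch into not (q2 or not q3), not ((q6 implies (not q3 or (q3 iff q1))) and not q6)  //  not not (q2 or not q3), ((q6 implies (not q3 or (q3 iff q1))) and not q6).
      branch 1.1 (add not (q2 or not q3), not ((q6 implies (not q3 or (q3 iff q1))) and not q6)):
        not (q2 or not q3): α-rule — add not q2, not not q3.
        not ((q6 implies (not q3 or (q3 iff q1))) and not q6): β-rule — branch into not (q6 implies (not q3 or (q3 iff q1)))  //  not not q6.
          branch 1.1.1 (add not (q6 implies (not q3 or (q3 iff q1)))):
            not (q6 implies (not q3 or (q3 iff q1))): α-rule — add q6, not (not q3 or (q3 iff q1)).
            not (not q3 or (q3 iff q1)): α-rule — add not not q3, not (q3 iff q1).
            not (q3 iff q1): β-rule — branch into q3, not q1  //  not q3, q1.
              branch 1.1.1.1 (add q3, not q1):
                ○ open, literals {q1=F, q2=F, q3=T, q6=T}.
              branch 1.1.1.2 (add not q3, q1):
                × closes — contains both q3 and not q3.
          branch 1.1.2 (add not not q6):
            ○ open, literals {q2=F, q3=T, q6=T}.
      branch 1.2 (add not not (q2 or not q3), ((q6 implies (not q3 or (q3 iff q1))) and not q6)):
        ((q6 implies (not q3 or (q3 iff q1))) and not q6): α-rule — add (q6 implies (not q3 or (q3 iff q1))), not q6.
        not not (q2 or not q3): β-rule — branch into q2  //  not q3.
          branch 1.2.1 (add q2):
            (q6 implies (not q3 or (q3 iff q1))): β-rule — branch into not q6  //  (not q3 or (q3 iff q1)).
              branch 1.2.1.1 (add not q6):
                ○ open, literals {q2=T, q6=F}.
              branch 1.2.1.2 (add (not q3 or (q3 iff q1))):
                (not q3 or (q3 iff q1)): β-rule — branch into not q3  //  (q3 iff q1).
                  branch 1.2.1.2.1 (add not q3):
                    ○ open, literals {q2=T, q3=F, q6=F}.
                  branch 1.2.1.2.2 (add (q3 iff q1)):
                    (q3 iff q1): β-rule — branch into q3, q1  //  not q3, not q1.
                      branch 1.2.1.2.2.1 (add q3, q1):
                        ○ open, literals {q1=T, q2=T, q3=T, q6=F}.
                      branch 1.2.1.2.2.2 (add not q3, not q1):
                        ○ open, literals {q1=F, q2=T, q3=F, q6=F}.
          branch 1.2.2 (add not q3):
            (q6 implies (not q3 or (q3 iff q1))): β-rule — branch into not q6  //  (not q3 or (q3 iff q1)).
              branch 1.2.2.1 (add not q6):
                ○ open, literals {q3=F, q6=F}.
              branch 1.2.2.2 (add (not q3 or (q3 iff q1))):
                (not q3 or (q3 iff q1)): β-rule — branch into not q3  //  (q3 iff q1).
                  branch 1.2.2.2.1 (add not q3):
                    ○ open, literals {q3=F, q6=F}.
                  branch 1.2.2.2.2 (add (q3 iff q1)):
                    (q3 iff q1): β-rule — branch into q3, q1  //  not q3, not q1.
                      branch 1.2.2.2.2.1 (add q3, q1):
                        × closes — contains both q3 and not q3.
                      branch 1.2.2.2.2.2 (add not q3, not q1):
                        ○ open, literals {q1=F, q3=F, q6=F}.
  branch 2 (add not (q3 or not (q2 or q5))):
    not (q3 or not (q2 or q5)): α-rule — add not q3, not not (q2 or q5).
    not not (q2 or q5): β-rule — branch into q2  //  q5.
      branch 2.1 (add q2):
        ○ open, literals {q2=T, q3=F}.
      branch 2.2 (add q5):
        ○ open, literals {q3=F, q5=T}.
2 branches closed, 11 open.
An open branch gives a countermodel: q1=F, q2=F, q3=T, q6=T (unmentioned atoms arbitrary); under it the original formula is false.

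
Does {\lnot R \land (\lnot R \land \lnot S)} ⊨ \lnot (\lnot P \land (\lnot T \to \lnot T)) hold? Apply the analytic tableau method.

No

Initial set: {(\lnot R \land (\lnot R \land \lnot S)); \lnot \lnot (\lnot P \land (\lnot T \to \lnot T))}.
(\lnot R \land (\lnot R \land \lnot S)): α-rule — add \lnot R, (\lnot R \land \lnot S).
\lnot \lnot (\lnot P \land (\lnot T \to \lnot T)): α-rule — add \lnot P, (\lnot T \to \lnot T).
(\lnot R \land \lnot S): α-rule — add \lnot R, \lnot S.
(\lnot T \to \lnot T): β-rule — branch into \lnot \lnot T  //  \lnot T.
  branch 1 (add \lnot \lnot T):
    ○ open, literals {P=0, R=0, S=0, T=1}.
  branch 2 (add \lnot T):
    ○ open, literals {P=0, R=0, S=0, T=0}.
0 branches closed, 2 open.
An open branch gives a countermodel: P=0, R=0, S=0, T=1 (unmentioned atoms arbitrary); the premises hold there but the conclusion fails.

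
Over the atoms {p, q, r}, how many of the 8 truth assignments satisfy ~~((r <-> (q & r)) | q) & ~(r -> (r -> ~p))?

1

Initial set: {(~~((r <-> (q & r)) | q) & ~(r -> (r -> ~p)))}.
(~~((r <-> (q & r)) | q) & ~(r -> (r -> ~p))): α-rule — add ~~((r <-> (q & r)) | q), ~(r -> (r -> ~p)).
~~((r <-> (q & r)) | q): drop double negation, giving ((r <-> (q & r)) | q).
~(r -> (r -> ~p)): α-rule — add r, ~(r -> ~p).
~(r -> ~p): α-rule — add r, ~~p.
((r <-> (q & r)) | q): β-rule — branch into (r <-> (q & r))  //  q.
  branch 1 (add (r <-> (q & r))):
    (r <-> (q & r)): β-rule — branch into r, (q & r)  //  ~r, ~(q & r).
      branch 1.1 (add r, (q & r)):
        (q & r): α-rule — add q, r.
        ○ open, literals {p=true, q=true, r=true}.
      branch 1.2 (add ~r, ~(q & r)):
        × closes — contains both r and ~r.
  branch 2 (add q):
    ○ open, literals {p=true, q=true, r=true}.
1 branch closed, 2 open.
Each open branch fixes some atoms; the unmentioned ones are free. Counting distinct full assignments: branch {p=true, q=true, r=true} (none free) contributes 1 new; branch {p=true, q=true, r=true} (none free) contributes 0 new. Total: 1.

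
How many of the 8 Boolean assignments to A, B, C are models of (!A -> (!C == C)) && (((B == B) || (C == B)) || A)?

Initial set: {T ((!A -> (!C == C)) && (((B == B) || (C == B)) || A))}.
T ((!A -> (!C == C)) && (((B == B) || (C == B)) || A)): α-rule — add T (!A -> (!C == C)), T (((B == B) || (C == B)) || A).
T (!A -> (!C == C)): β-rule — branch into F !A  //  T (!C == C).
  branch 1 (add F !A):
    T (((B == B) || (C == B)) || A): β-rule — branch into T ((B == B) || (C == B))  //  T A.
      branch 1.1 (add T ((B == B) || (C == B))):
        T ((B == B) || (C == B)): β-rule — branch into T (B == B)  //  T (C == B).
          branch 1.1.1 (add T (B == B)):
            T (B == B): β-rule — branch into T B, T B  //  F B, F B.
              branch 1.1.1.1 (add T B, T B):
                ○ open, literals {A=T, B=T}.
              branch 1.1.1.2 (add F B, F B):
                ○ open, literals {A=T, B=F}.
          branch 1.1.2 (add T (C == B)):
            T (C == B): β-rule — branch into T C, T B  //  F C, F B.
              branch 1.1.2.1 (add T C, T B):
                ○ open, literals {A=T, B=T, C=T}.
              branch 1.1.2.2 (add F C, F B):
                ○ open, literals {A=T, B=F, C=F}.
      branch 1.2 (add T A):
        ○ open, literals {A=T}.
  branch 2 (add T (!C == C)):
    T (((B == B) || (C == B)) || A): β-rule — branch into T ((B == B) || (C == B))  //  T A.
      branch 2.1 (add T ((B == B) || (C == B))):
        T (!C == C): β-rule — branch into T !C, T C  //  F !C, F C.
          branch 2.1.1 (add T !C, T C):
            × closes — contains both C and !C.
          branch 2.1.2 (add F !C, F C):
            × closes — contains both C and !C.
      branch 2.2 (add T A):
        T (!C == C): β-rule — branch into T !C, T C  //  F !C, F C.
          branch 2.2.1 (add T !C, T C):
            × closes — contains both C and !C.
          branch 2.2.2 (add F !C, F C):
            × closes — contains both C and !C.
4 branches closed, 5 open.
Each open branch fixes some atoms; the unmentioned ones are free. Counting distinct full assignments: branch {A=T, B=T} (C) contributes 2 new; branch {A=T, B=F} (C) contributes 2 new; branch {A=T, B=T, C=T} (none free) contributes 0 new; branch {A=T, B=F, C=F} (none free) contributes 0 new; branch {A=T} (B, C) contributes 0 new. Total: 4.

4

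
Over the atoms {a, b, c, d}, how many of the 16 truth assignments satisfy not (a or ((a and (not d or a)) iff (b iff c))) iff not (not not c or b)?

12

Initial set: {(not (a or ((a and (not d or a)) iff (b iff c))) iff not (not not c or b))}.
(not (a or ((a and (not d or a)) iff (b iff c))) iff not (not not c or b)): β-rule — branch into not (a or ((a and (not d or a)) iff (b iff c))), not (not not c or b)  //  not not (a or ((a and (not d or a)) iff (b iff c))), not not (not not c or b).
  branch 1 (add not (a or ((a and (not d or a)) iff (b iff c))), not (not not c or b)):
    not (a or ((a and (not d or a)) iff (b iff c))): α-rule — add not a, not ((a and (not d or a)) iff (b iff c)).
    not (not not c or b): α-rule — add not not not c, not b.
    not not not c: drop double negation, giving not c.
    not ((a and (not d or a)) iff (b iff c)): β-rule — branch into (a and (not d or a)), not (b iff c)  //  not (a and (not d or a)), (b iff c).
      branch 1.1 (add (a and (not d or a)), not (b iff c)):
        (a and (not d or a)): α-rule — add a, (not d or a).
        × closes — contains both a and not a.
      branch 1.2 (add not (a and (not d or a)), (b iff c)):
        not (a and (not d or a)): β-rule — branch into not a  //  not (not d or a).
          branch 1.2.1 (add not a):
            (b iff c): β-rule — branch into b, c  //  not b, not c.
              branch 1.2.1.1 (add b, c):
                × closes — contains both b and not b.
              branch 1.2.1.2 (add not b, not c):
                ○ open, literals {a=0, b=0, c=0}.
          branch 1.2.2 (add not (not d or a)):
            not (not d or a): α-rule — add not not d, not a.
            (b iff c): β-rule — branch into b, c  //  not b, not c.
              branch 1.2.2.1 (add b, c):
                × closes — contains both b and not b.
              branch 1.2.2.2 (add not b, not c):
                ○ open, literals {a=0, b=0, c=0, d=1}.
  branch 2 (add not not (a or ((a and (not d or a)) iff (b iff c))), not not (not not c or b)):
    not not (a or ((a and (not d or a)) iff (b iff c))): β-rule — branch into a  //  ((a and (not d or a)) iff (b iff c)).
      branch 2.1 (add a):
        not not (not not c or b): β-rule — branch into not not c  //  b.
          branch 2.1.1 (add not not c):
            not not c: drop double negation, giving c.
            ○ open, literals {a=1, c=1}.
          branch 2.1.2 (add b):
            ○ open, literals {a=1, b=1}.
      branch 2.2 (add ((a and (not d or a)) iff (b iff c))):
        not not (not not c or b): β-rule — branch into not not c  //  b.
          branch 2.2.1 (add not not c):
            not not c: drop double negation, giving c.
            ((a and (not d or a)) iff (b iff c)): β-rule — branch into (a and (not d or a)), (b iff c)  //  not (a and (not d or a)), not (b iff c).
              branch 2.2.1.1 (add (a and (not d or a)), (b iff c)):
                (a and (not d or a)): α-rule — add a, (not d or a).
                (b iff c): β-rule — branch into b, c  //  not b, not c.
                  branch 2.2.1.1.1 (add b, c):
                    (not d or a): β-rule — branch into not d  //  a.
                      branch 2.2.1.1.1.1 (add not d):
                        ○ open, literals {a=1, b=1, c=1, d=0}.
                      branch 2.2.1.1.1.2 (add a):
                        ○ open, literals {a=1, b=1, c=1}.
                  branch 2.2.1.1.2 (add not b, not c):
                    × closes — contains both c and not c.
              branch 2.2.1.2 (add not (a and (not d or a)), not (b iff c)):
                not (a and (not d or a)): β-rule — branch into not a  //  not (not d or a).
                  branch 2.2.1.2.1 (add not a):
                    not (b iff c): β-rule — branch into b, not c  //  not b, c.
                      branch 2.2.1.2.1.1 (add b, not c):
                        × closes — contains both c and not c.
                      branch 2.2.1.2.1.2 (add not b, c):
                        ○ open, literals {a=0, b=0, c=1}.
                  branch 2.2.1.2.2 (add not (not d or a)):
                    not (not d or a): α-rule — add not not d, not a.
                    not (b iff c): β-rule — branch into b, not c  //  not b, c.
                      branch 2.2.1.2.2.1 (add b, not c):
                        × closes — contains both c and not c.
                      branch 2.2.1.2.2.2 (add not b, c):
                        ○ open, literals {a=0, b=0, c=1, d=1}.
          branch 2.2.2 (add b):
            ((a and (not d or a)) iff (b iff c)): β-rule — branch into (a and (not d or a)), (b iff c)  //  not (a and (not d or a)), not (b iff c).
              branch 2.2.2.1 (add (a and (not d or a)), (b iff c)):
                (a and (not d or a)): α-rule — add a, (not d or a).
                (b iff c): β-rule — branch into b, c  //  not b, not c.
                  branch 2.2.2.1.1 (add b, c):
                    (not d or a): β-rule — branch into not d  //  a.
                      branch 2.2.2.1.1.1 (add not d):
                        ○ open, literals {a=1, b=1, c=1, d=0}.
                      branch 2.2.2.1.1.2 (add a):
                        ○ open, literals {a=1, b=1, c=1}.
                  branch 2.2.2.1.2 (add not b, not c):
                    × closes — contains both b and not b.
              branch 2.2.2.2 (add not (a and (not d or a)), not (b iff c)):
                not (a and (not d or a)): β-rule — branch into not a  //  not (not d or a).
                  branch 2.2.2.2.1 (add not a):
                    not (b iff c): β-rule — branch into b, not c  //  not b, c.
                      branch 2.2.2.2.1.1 (add b, not c):
                        ○ open, literals {a=0, b=1, c=0}.
                      branch 2.2.2.2.1.2 (add not b, c):
                        × closes — contains both b and not b.
                  branch 2.2.2.2.2 (add not (not d or a)):
                    not (not d or a): α-rule — add not not d, not a.
                    not (b iff c): β-rule — branch into b, not c  //  not b, c.
                      branch 2.2.2.2.2.1 (add b, not c):
                        ○ open, literals {a=0, b=1, c=0, d=1}.
                      branch 2.2.2.2.2.2 (add not b, c):
                        × closes — contains both b and not b.
9 branches closed, 12 open.
Each open branch fixes some atoms; the unmentioned ones are free. Counting distinct full assignments: branch {a=0, b=0, c=0} (d) contributes 2 new; branch {a=0, b=0, c=0, d=1} (none free) contributes 0 new; branch {a=1, c=1} (b, d) contributes 4 new; branch {a=1, b=1} (c, d) contributes 2 new; branch {a=1, b=1, c=1, d=0} (none free) contributes 0 new; branch {a=1, b=1, c=1} (d) contributes 0 new; branch {a=0, b=0, c=1} (d) contributes 2 new; branch {a=0, b=0, c=1, d=1} (none free) contributes 0 new; branch {a=1, b=1, c=1, d=0} (none free) contributes 0 new; branch {a=1, b=1, c=1} (d) contributes 0 new; branch {a=0, b=1, c=0} (d) contributes 2 new; branch {a=0, b=1, c=0, d=1} (none free) contributes 0 new. Total: 12.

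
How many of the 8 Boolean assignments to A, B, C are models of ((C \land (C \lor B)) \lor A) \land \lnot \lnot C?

Initial set: {(((C \land (C \lor B)) \lor A) \land \lnot \lnot C)}.
(((C \land (C \lor B)) \lor A) \land \lnot \lnot C): α-rule — add ((C \land (C \lor B)) \lor A), \lnot \lnot C.
\lnot \lnot C: drop double negation, giving C.
((C \land (C \lor B)) \lor A): β-rule — branch into (C \land (C \lor B))  //  A.
  branch 1 (add (C \land (C \lor B))):
    (C \land (C \lor B)): α-rule — add C, (C \lor B).
    (C \lor B): β-rule — branch into C  //  B.
      branch 1.1 (add C):
        ○ open, literals {C=1}.
      branch 1.2 (add B):
        ○ open, literals {B=1, C=1}.
  branch 2 (add A):
    ○ open, literals {A=1, C=1}.
0 branches closed, 3 open.
Each open branch fixes some atoms; the unmentioned ones are free. Counting distinct full assignments: branch {C=1} (A, B) contributes 4 new; branch {B=1, C=1} (A) contributes 0 new; branch {A=1, C=1} (B) contributes 0 new. Total: 4.

4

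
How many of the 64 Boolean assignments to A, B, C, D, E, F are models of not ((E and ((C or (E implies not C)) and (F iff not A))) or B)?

Initial set: {T not ((E and ((C or (E implies not C)) and (F iff not A))) or B)}.
T not ((E and ((C or (E implies not C)) and (F iff not A))) or B): α-rule — add F (E and ((C or (E implies not C)) and (F iff not A))), F B.
F (E and ((C or (E implies not C)) and (F iff not A))): β-rule — branch into F E  //  F ((C or (E implies not C)) and (F iff not A)).
  branch 1 (add F E):
    ○ open, literals {B=false, E=false}.
  branch 2 (add F ((C or (E implies not C)) and (F iff not A))):
    F ((C or (E implies not C)) and (F iff not A)): β-rule — branch into F (C or (E implies not C))  //  F (F iff not A).
      branch 2.1 (add F (C or (E implies not C))):
        F (C or (E implies not C)): α-rule — add F C, F (E implies not C).
        F (E implies not C): α-rule — add T E, F not C.
        × closes — contains both C and not C.
      branch 2.2 (add F (F iff not A)):
        F (F iff not A): β-rule — branch into T F, F not A  //  F F, T not A.
          branch 2.2.1 (add T F, F not A):
            ○ open, literals {A=true, B=false, F=true}.
          branch 2.2.2 (add F F, T not A):
            ○ open, literals {A=false, B=false, F=false}.
1 branch closed, 3 open.
Each open branch fixes some atoms; the unmentioned ones are free. Counting distinct full assignments: branch {B=false, E=false} (A, C, D, F) contributes 16 new; branch {A=true, B=false, F=true} (C, D, E) contributes 4 new; branch {A=false, B=false, F=false} (C, D, E) contributes 4 new. Total: 24.

24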